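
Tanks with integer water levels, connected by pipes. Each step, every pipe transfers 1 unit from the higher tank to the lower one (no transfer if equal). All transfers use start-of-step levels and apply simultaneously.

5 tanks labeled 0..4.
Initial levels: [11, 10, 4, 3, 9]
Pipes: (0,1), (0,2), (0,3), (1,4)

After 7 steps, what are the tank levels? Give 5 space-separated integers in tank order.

Step 1: flows [0->1,0->2,0->3,1->4] -> levels [8 10 5 4 10]
Step 2: flows [1->0,0->2,0->3,1=4] -> levels [7 9 6 5 10]
Step 3: flows [1->0,0->2,0->3,4->1] -> levels [6 9 7 6 9]
Step 4: flows [1->0,2->0,0=3,1=4] -> levels [8 8 6 6 9]
Step 5: flows [0=1,0->2,0->3,4->1] -> levels [6 9 7 7 8]
Step 6: flows [1->0,2->0,3->0,1->4] -> levels [9 7 6 6 9]
Step 7: flows [0->1,0->2,0->3,4->1] -> levels [6 9 7 7 8]

Answer: 6 9 7 7 8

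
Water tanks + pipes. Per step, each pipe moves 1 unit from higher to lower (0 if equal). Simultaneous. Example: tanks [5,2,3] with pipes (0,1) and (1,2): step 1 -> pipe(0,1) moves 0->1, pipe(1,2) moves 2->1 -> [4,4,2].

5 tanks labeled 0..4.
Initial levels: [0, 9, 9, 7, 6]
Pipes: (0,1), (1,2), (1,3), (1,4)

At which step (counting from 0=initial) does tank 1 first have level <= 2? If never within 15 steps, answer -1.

Answer: -1

Derivation:
Step 1: flows [1->0,1=2,1->3,1->4] -> levels [1 6 9 8 7]
Step 2: flows [1->0,2->1,3->1,4->1] -> levels [2 8 8 7 6]
Step 3: flows [1->0,1=2,1->3,1->4] -> levels [3 5 8 8 7]
Step 4: flows [1->0,2->1,3->1,4->1] -> levels [4 7 7 7 6]
Step 5: flows [1->0,1=2,1=3,1->4] -> levels [5 5 7 7 7]
Step 6: flows [0=1,2->1,3->1,4->1] -> levels [5 8 6 6 6]
Step 7: flows [1->0,1->2,1->3,1->4] -> levels [6 4 7 7 7]
Step 8: flows [0->1,2->1,3->1,4->1] -> levels [5 8 6 6 6]
  -> period-2 cycle (repeats step 6); tank 1 never drops to <=2
Tank 1 never reaches <=2 within 15 steps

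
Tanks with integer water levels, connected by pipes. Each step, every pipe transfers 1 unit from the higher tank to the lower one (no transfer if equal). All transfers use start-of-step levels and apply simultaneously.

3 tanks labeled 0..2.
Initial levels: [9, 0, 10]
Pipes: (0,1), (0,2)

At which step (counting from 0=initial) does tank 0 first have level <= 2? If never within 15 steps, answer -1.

Answer: -1

Derivation:
Step 1: flows [0->1,2->0] -> levels [9 1 9]
Step 2: flows [0->1,0=2] -> levels [8 2 9]
Step 3: flows [0->1,2->0] -> levels [8 3 8]
Step 4: flows [0->1,0=2] -> levels [7 4 8]
Step 5: flows [0->1,2->0] -> levels [7 5 7]
Step 6: flows [0->1,0=2] -> levels [6 6 7]
Step 7: flows [0=1,2->0] -> levels [7 6 6]
Step 8: flows [0->1,0->2] -> levels [5 7 7]
Step 9: flows [1->0,2->0] -> levels [7 6 6]
  -> period-2 cycle (repeats step 7); tank 0 never drops to <=2
Tank 0 never reaches <=2 within 15 steps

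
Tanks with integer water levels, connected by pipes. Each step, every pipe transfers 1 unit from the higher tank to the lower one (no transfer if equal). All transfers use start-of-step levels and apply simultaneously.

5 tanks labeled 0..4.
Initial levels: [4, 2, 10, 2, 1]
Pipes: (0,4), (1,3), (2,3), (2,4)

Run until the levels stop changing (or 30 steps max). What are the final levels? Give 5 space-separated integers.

Step 1: flows [0->4,1=3,2->3,2->4] -> levels [3 2 8 3 3]
Step 2: flows [0=4,3->1,2->3,2->4] -> levels [3 3 6 3 4]
Step 3: flows [4->0,1=3,2->3,2->4] -> levels [4 3 4 4 4]
Step 4: flows [0=4,3->1,2=3,2=4] -> levels [4 4 4 3 4]
Step 5: flows [0=4,1->3,2->3,2=4] -> levels [4 3 3 5 4]
Step 6: flows [0=4,3->1,3->2,4->2] -> levels [4 4 5 3 3]
Step 7: flows [0->4,1->3,2->3,2->4] -> levels [3 3 3 5 5]
Step 8: flows [4->0,3->1,3->2,4->2] -> levels [4 4 5 3 3]
  -> period-2 cycle: step 8 state = step 6 state; never stabilizes
  -> state at step 30: (30-6) mod 2 = 0, same as step 6 -> [4 4 5 3 3]

Answer: 4 4 5 3 3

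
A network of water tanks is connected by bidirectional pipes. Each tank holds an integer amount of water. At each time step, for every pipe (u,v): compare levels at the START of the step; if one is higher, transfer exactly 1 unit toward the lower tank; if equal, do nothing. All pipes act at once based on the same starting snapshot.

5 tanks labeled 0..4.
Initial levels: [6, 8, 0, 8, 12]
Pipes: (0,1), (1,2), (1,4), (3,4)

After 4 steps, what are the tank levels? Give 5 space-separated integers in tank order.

Step 1: flows [1->0,1->2,4->1,4->3] -> levels [7 7 1 9 10]
Step 2: flows [0=1,1->2,4->1,4->3] -> levels [7 7 2 10 8]
Step 3: flows [0=1,1->2,4->1,3->4] -> levels [7 7 3 9 8]
Step 4: flows [0=1,1->2,4->1,3->4] -> levels [7 7 4 8 8]

Answer: 7 7 4 8 8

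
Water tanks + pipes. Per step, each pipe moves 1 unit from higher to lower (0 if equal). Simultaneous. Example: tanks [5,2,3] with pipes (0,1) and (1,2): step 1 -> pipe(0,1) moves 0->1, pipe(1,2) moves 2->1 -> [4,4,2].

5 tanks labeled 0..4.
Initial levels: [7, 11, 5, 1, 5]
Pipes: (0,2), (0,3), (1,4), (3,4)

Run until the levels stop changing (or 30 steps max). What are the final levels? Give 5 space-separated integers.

Answer: 4 7 6 7 5

Derivation:
Step 1: flows [0->2,0->3,1->4,4->3] -> levels [5 10 6 3 5]
Step 2: flows [2->0,0->3,1->4,4->3] -> levels [5 9 5 5 5]
Step 3: flows [0=2,0=3,1->4,3=4] -> levels [5 8 5 5 6]
Step 4: flows [0=2,0=3,1->4,4->3] -> levels [5 7 5 6 6]
Step 5: flows [0=2,3->0,1->4,3=4] -> levels [6 6 5 5 7]
Step 6: flows [0->2,0->3,4->1,4->3] -> levels [4 7 6 7 5]
Step 7: flows [2->0,3->0,1->4,3->4] -> levels [6 6 5 5 7]
  -> period-2 cycle: step 7 state = step 5 state; never stabilizes
  -> state at step 30: (30-5) mod 2 = 1, same as step 6 -> [4 7 6 7 5]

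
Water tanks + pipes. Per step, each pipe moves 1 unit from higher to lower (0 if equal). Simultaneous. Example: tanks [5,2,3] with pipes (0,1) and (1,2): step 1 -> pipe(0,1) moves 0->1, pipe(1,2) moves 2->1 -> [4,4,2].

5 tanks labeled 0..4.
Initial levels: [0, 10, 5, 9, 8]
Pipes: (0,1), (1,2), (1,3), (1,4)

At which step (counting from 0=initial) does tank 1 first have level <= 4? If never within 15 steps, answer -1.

Answer: 7

Derivation:
Step 1: flows [1->0,1->2,1->3,1->4] -> levels [1 6 6 10 9]
Step 2: flows [1->0,1=2,3->1,4->1] -> levels [2 7 6 9 8]
Step 3: flows [1->0,1->2,3->1,4->1] -> levels [3 7 7 8 7]
Step 4: flows [1->0,1=2,3->1,1=4] -> levels [4 7 7 7 7]
Step 5: flows [1->0,1=2,1=3,1=4] -> levels [5 6 7 7 7]
Step 6: flows [1->0,2->1,3->1,4->1] -> levels [6 8 6 6 6]
Step 7: flows [1->0,1->2,1->3,1->4] -> levels [7 4 7 7 7]
Tank 1 first reaches <=4 at step 7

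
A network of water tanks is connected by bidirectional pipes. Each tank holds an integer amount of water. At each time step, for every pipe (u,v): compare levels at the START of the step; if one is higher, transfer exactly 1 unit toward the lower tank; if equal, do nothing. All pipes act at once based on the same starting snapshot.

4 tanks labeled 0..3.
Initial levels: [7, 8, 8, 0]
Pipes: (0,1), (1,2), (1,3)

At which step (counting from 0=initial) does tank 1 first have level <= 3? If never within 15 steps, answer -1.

Step 1: flows [1->0,1=2,1->3] -> levels [8 6 8 1]
Step 2: flows [0->1,2->1,1->3] -> levels [7 7 7 2]
Step 3: flows [0=1,1=2,1->3] -> levels [7 6 7 3]
Step 4: flows [0->1,2->1,1->3] -> levels [6 7 6 4]
Step 5: flows [1->0,1->2,1->3] -> levels [7 4 7 5]
Step 6: flows [0->1,2->1,3->1] -> levels [6 7 6 4]
  -> period-2 cycle (repeats step 4); tank 1 never drops to <=3
Tank 1 never reaches <=3 within 15 steps

Answer: -1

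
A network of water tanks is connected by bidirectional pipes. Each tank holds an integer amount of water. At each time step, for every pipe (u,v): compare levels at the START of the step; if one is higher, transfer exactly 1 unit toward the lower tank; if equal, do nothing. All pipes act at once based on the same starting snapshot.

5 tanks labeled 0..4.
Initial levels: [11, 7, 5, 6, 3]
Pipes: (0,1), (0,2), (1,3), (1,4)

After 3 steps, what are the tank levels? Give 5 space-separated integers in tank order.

Answer: 7 5 7 7 6

Derivation:
Step 1: flows [0->1,0->2,1->3,1->4] -> levels [9 6 6 7 4]
Step 2: flows [0->1,0->2,3->1,1->4] -> levels [7 7 7 6 5]
Step 3: flows [0=1,0=2,1->3,1->4] -> levels [7 5 7 7 6]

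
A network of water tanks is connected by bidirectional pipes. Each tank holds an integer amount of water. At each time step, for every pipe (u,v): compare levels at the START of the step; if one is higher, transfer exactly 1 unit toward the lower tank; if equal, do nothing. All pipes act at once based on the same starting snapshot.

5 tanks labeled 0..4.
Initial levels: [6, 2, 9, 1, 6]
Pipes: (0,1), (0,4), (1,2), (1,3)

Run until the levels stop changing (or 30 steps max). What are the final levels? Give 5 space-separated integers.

Answer: 6 4 5 5 4

Derivation:
Step 1: flows [0->1,0=4,2->1,1->3] -> levels [5 3 8 2 6]
Step 2: flows [0->1,4->0,2->1,1->3] -> levels [5 4 7 3 5]
Step 3: flows [0->1,0=4,2->1,1->3] -> levels [4 5 6 4 5]
Step 4: flows [1->0,4->0,2->1,1->3] -> levels [6 4 5 5 4]
Step 5: flows [0->1,0->4,2->1,3->1] -> levels [4 7 4 4 5]
Step 6: flows [1->0,4->0,1->2,1->3] -> levels [6 4 5 5 4]
  -> period-2 cycle: step 6 state = step 4 state; never stabilizes
  -> state at step 30: (30-4) mod 2 = 0, same as step 4 -> [6 4 5 5 4]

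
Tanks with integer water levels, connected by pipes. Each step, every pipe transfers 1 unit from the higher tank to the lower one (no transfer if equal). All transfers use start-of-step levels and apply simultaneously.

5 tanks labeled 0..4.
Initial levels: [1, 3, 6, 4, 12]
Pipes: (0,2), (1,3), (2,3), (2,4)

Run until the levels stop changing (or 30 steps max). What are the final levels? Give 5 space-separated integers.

Answer: 6 4 4 6 6

Derivation:
Step 1: flows [2->0,3->1,2->3,4->2] -> levels [2 4 5 4 11]
Step 2: flows [2->0,1=3,2->3,4->2] -> levels [3 4 4 5 10]
Step 3: flows [2->0,3->1,3->2,4->2] -> levels [4 5 5 3 9]
Step 4: flows [2->0,1->3,2->3,4->2] -> levels [5 4 4 5 8]
Step 5: flows [0->2,3->1,3->2,4->2] -> levels [4 5 7 3 7]
Step 6: flows [2->0,1->3,2->3,2=4] -> levels [5 4 5 5 7]
Step 7: flows [0=2,3->1,2=3,4->2] -> levels [5 5 6 4 6]
Step 8: flows [2->0,1->3,2->3,2=4] -> levels [6 4 4 6 6]
Step 9: flows [0->2,3->1,3->2,4->2] -> levels [5 5 7 4 5]
Step 10: flows [2->0,1->3,2->3,2->4] -> levels [6 4 4 6 6]
  -> period-2 cycle: step 10 state = step 8 state; never stabilizes
  -> state at step 30: (30-8) mod 2 = 0, same as step 8 -> [6 4 4 6 6]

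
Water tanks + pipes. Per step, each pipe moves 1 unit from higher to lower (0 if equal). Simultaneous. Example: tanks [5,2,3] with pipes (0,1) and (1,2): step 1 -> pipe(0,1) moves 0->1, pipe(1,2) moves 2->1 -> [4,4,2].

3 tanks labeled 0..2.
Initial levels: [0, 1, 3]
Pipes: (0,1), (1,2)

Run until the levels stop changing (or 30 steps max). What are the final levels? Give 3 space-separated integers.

Step 1: flows [1->0,2->1] -> levels [1 1 2]
Step 2: flows [0=1,2->1] -> levels [1 2 1]
Step 3: flows [1->0,1->2] -> levels [2 0 2]
Step 4: flows [0->1,2->1] -> levels [1 2 1]
  -> period-2 cycle: step 4 state = step 2 state; never stabilizes
  -> state at step 30: (30-2) mod 2 = 0, same as step 2 -> [1 2 1]

Answer: 1 2 1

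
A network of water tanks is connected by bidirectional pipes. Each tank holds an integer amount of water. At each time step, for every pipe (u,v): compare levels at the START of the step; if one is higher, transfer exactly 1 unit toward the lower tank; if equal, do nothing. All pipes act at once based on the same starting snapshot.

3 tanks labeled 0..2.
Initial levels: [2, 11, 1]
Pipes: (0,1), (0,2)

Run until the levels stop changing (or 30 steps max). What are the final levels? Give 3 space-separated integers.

Step 1: flows [1->0,0->2] -> levels [2 10 2]
Step 2: flows [1->0,0=2] -> levels [3 9 2]
Step 3: flows [1->0,0->2] -> levels [3 8 3]
Step 4: flows [1->0,0=2] -> levels [4 7 3]
Step 5: flows [1->0,0->2] -> levels [4 6 4]
Step 6: flows [1->0,0=2] -> levels [5 5 4]
Step 7: flows [0=1,0->2] -> levels [4 5 5]
Step 8: flows [1->0,2->0] -> levels [6 4 4]
Step 9: flows [0->1,0->2] -> levels [4 5 5]
  -> period-2 cycle: step 9 state = step 7 state; never stabilizes
  -> state at step 30: (30-7) mod 2 = 1, same as step 8 -> [6 4 4]

Answer: 6 4 4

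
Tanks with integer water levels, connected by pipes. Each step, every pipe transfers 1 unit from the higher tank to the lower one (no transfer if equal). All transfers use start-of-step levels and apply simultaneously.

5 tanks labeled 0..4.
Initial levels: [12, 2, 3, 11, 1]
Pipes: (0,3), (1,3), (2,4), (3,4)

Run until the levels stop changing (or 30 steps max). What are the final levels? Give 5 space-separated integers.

Answer: 6 6 6 7 4

Derivation:
Step 1: flows [0->3,3->1,2->4,3->4] -> levels [11 3 2 10 3]
Step 2: flows [0->3,3->1,4->2,3->4] -> levels [10 4 3 9 3]
Step 3: flows [0->3,3->1,2=4,3->4] -> levels [9 5 3 8 4]
Step 4: flows [0->3,3->1,4->2,3->4] -> levels [8 6 4 7 4]
Step 5: flows [0->3,3->1,2=4,3->4] -> levels [7 7 4 6 5]
Step 6: flows [0->3,1->3,4->2,3->4] -> levels [6 6 5 7 5]
Step 7: flows [3->0,3->1,2=4,3->4] -> levels [7 7 5 4 6]
Step 8: flows [0->3,1->3,4->2,4->3] -> levels [6 6 6 7 4]
Step 9: flows [3->0,3->1,2->4,3->4] -> levels [7 7 5 4 6]
  -> period-2 cycle: step 9 state = step 7 state; never stabilizes
  -> state at step 30: (30-7) mod 2 = 1, same as step 8 -> [6 6 6 7 4]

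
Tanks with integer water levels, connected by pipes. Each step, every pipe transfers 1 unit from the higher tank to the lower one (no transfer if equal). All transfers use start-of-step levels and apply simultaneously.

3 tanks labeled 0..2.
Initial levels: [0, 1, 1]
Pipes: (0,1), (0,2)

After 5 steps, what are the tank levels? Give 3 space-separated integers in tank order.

Answer: 2 0 0

Derivation:
Step 1: flows [1->0,2->0] -> levels [2 0 0]
Step 2: flows [0->1,0->2] -> levels [0 1 1]
  -> period-2 cycle: step 2 state = step 0 state
  -> state at step 5: (5-0) mod 2 = 1, same as step 1 -> [2 0 0]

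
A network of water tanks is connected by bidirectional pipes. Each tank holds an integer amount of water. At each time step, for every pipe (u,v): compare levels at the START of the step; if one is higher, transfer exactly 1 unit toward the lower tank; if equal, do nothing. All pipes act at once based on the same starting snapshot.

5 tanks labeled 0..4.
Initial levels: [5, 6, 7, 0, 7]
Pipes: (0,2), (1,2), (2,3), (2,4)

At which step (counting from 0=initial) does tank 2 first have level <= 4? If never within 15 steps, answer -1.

Answer: 1

Derivation:
Step 1: flows [2->0,2->1,2->3,2=4] -> levels [6 7 4 1 7]
Tank 2 first reaches <=4 at step 1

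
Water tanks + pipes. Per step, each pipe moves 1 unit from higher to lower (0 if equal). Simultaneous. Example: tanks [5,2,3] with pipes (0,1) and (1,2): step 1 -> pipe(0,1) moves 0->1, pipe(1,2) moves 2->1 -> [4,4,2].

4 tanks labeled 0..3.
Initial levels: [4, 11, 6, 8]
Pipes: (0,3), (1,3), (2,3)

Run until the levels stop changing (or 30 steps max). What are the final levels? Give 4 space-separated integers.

Answer: 7 7 7 8

Derivation:
Step 1: flows [3->0,1->3,3->2] -> levels [5 10 7 7]
Step 2: flows [3->0,1->3,2=3] -> levels [6 9 7 7]
Step 3: flows [3->0,1->3,2=3] -> levels [7 8 7 7]
Step 4: flows [0=3,1->3,2=3] -> levels [7 7 7 8]
Step 5: flows [3->0,3->1,3->2] -> levels [8 8 8 5]
Step 6: flows [0->3,1->3,2->3] -> levels [7 7 7 8]
  -> period-2 cycle: step 6 state = step 4 state; never stabilizes
  -> state at step 30: (30-4) mod 2 = 0, same as step 4 -> [7 7 7 8]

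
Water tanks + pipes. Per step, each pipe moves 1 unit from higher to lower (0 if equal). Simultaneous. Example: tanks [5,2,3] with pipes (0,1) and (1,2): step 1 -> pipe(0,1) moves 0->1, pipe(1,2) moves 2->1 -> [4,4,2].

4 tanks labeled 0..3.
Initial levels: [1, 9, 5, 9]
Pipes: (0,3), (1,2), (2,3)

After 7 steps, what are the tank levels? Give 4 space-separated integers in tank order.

Answer: 5 7 5 7

Derivation:
Step 1: flows [3->0,1->2,3->2] -> levels [2 8 7 7]
Step 2: flows [3->0,1->2,2=3] -> levels [3 7 8 6]
Step 3: flows [3->0,2->1,2->3] -> levels [4 8 6 6]
Step 4: flows [3->0,1->2,2=3] -> levels [5 7 7 5]
Step 5: flows [0=3,1=2,2->3] -> levels [5 7 6 6]
Step 6: flows [3->0,1->2,2=3] -> levels [6 6 7 5]
Step 7: flows [0->3,2->1,2->3] -> levels [5 7 5 7]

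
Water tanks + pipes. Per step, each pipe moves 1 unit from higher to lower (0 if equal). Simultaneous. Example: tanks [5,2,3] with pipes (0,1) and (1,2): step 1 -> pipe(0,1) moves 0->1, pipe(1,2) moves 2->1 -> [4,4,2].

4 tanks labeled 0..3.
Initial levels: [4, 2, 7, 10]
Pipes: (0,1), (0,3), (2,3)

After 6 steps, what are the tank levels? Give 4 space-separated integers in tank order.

Step 1: flows [0->1,3->0,3->2] -> levels [4 3 8 8]
Step 2: flows [0->1,3->0,2=3] -> levels [4 4 8 7]
Step 3: flows [0=1,3->0,2->3] -> levels [5 4 7 7]
Step 4: flows [0->1,3->0,2=3] -> levels [5 5 7 6]
Step 5: flows [0=1,3->0,2->3] -> levels [6 5 6 6]
Step 6: flows [0->1,0=3,2=3] -> levels [5 6 6 6]

Answer: 5 6 6 6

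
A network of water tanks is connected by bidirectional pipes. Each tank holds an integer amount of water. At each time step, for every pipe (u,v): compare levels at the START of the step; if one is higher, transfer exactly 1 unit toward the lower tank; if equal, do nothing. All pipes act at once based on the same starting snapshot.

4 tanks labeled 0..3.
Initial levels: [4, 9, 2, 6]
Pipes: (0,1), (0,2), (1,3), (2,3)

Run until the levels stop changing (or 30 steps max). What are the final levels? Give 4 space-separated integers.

Answer: 7 4 4 6

Derivation:
Step 1: flows [1->0,0->2,1->3,3->2] -> levels [4 7 4 6]
Step 2: flows [1->0,0=2,1->3,3->2] -> levels [5 5 5 6]
Step 3: flows [0=1,0=2,3->1,3->2] -> levels [5 6 6 4]
Step 4: flows [1->0,2->0,1->3,2->3] -> levels [7 4 4 6]
Step 5: flows [0->1,0->2,3->1,3->2] -> levels [5 6 6 4]
  -> period-2 cycle: step 5 state = step 3 state; never stabilizes
  -> state at step 30: (30-3) mod 2 = 1, same as step 4 -> [7 4 4 6]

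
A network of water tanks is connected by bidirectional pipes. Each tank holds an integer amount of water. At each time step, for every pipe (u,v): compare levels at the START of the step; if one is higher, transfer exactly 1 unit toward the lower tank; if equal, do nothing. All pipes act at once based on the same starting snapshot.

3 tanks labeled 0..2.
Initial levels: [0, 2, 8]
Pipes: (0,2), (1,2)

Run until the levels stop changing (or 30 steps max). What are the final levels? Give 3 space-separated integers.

Answer: 3 3 4

Derivation:
Step 1: flows [2->0,2->1] -> levels [1 3 6]
Step 2: flows [2->0,2->1] -> levels [2 4 4]
Step 3: flows [2->0,1=2] -> levels [3 4 3]
Step 4: flows [0=2,1->2] -> levels [3 3 4]
Step 5: flows [2->0,2->1] -> levels [4 4 2]
Step 6: flows [0->2,1->2] -> levels [3 3 4]
  -> period-2 cycle: step 6 state = step 4 state; never stabilizes
  -> state at step 30: (30-4) mod 2 = 0, same as step 4 -> [3 3 4]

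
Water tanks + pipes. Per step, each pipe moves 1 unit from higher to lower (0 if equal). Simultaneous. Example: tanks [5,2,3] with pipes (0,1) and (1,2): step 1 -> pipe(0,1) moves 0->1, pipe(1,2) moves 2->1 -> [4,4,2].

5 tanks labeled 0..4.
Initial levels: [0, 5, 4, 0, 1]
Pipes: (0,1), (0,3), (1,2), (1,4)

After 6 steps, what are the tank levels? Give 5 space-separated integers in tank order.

Step 1: flows [1->0,0=3,1->2,1->4] -> levels [1 2 5 0 2]
Step 2: flows [1->0,0->3,2->1,1=4] -> levels [1 2 4 1 2]
Step 3: flows [1->0,0=3,2->1,1=4] -> levels [2 2 3 1 2]
Step 4: flows [0=1,0->3,2->1,1=4] -> levels [1 3 2 2 2]
Step 5: flows [1->0,3->0,1->2,1->4] -> levels [3 0 3 1 3]
Step 6: flows [0->1,0->3,2->1,4->1] -> levels [1 3 2 2 2]

Answer: 1 3 2 2 2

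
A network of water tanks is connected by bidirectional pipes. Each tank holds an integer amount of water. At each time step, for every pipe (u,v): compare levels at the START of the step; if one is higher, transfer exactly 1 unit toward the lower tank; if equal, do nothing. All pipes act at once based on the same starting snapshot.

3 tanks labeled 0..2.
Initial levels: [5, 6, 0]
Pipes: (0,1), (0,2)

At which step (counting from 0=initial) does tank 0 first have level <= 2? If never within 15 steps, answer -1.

Step 1: flows [1->0,0->2] -> levels [5 5 1]
Step 2: flows [0=1,0->2] -> levels [4 5 2]
Step 3: flows [1->0,0->2] -> levels [4 4 3]
Step 4: flows [0=1,0->2] -> levels [3 4 4]
Step 5: flows [1->0,2->0] -> levels [5 3 3]
Step 6: flows [0->1,0->2] -> levels [3 4 4]
  -> period-2 cycle (repeats step 4); tank 0 never drops to <=2
Tank 0 never reaches <=2 within 15 steps

Answer: -1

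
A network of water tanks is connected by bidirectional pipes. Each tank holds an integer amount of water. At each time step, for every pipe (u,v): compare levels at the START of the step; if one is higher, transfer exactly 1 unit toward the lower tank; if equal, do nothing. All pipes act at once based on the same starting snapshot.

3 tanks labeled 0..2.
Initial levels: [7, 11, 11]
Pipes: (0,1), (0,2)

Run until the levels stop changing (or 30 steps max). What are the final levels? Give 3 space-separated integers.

Step 1: flows [1->0,2->0] -> levels [9 10 10]
Step 2: flows [1->0,2->0] -> levels [11 9 9]
Step 3: flows [0->1,0->2] -> levels [9 10 10]
  -> period-2 cycle: step 3 state = step 1 state; never stabilizes
  -> state at step 30: (30-1) mod 2 = 1, same as step 2 -> [11 9 9]

Answer: 11 9 9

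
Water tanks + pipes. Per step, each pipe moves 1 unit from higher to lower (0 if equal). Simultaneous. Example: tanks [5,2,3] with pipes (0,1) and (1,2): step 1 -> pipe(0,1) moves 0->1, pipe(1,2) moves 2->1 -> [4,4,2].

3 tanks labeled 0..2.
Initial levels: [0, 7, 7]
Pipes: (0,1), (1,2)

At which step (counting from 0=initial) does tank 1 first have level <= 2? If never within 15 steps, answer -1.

Answer: -1

Derivation:
Step 1: flows [1->0,1=2] -> levels [1 6 7]
Step 2: flows [1->0,2->1] -> levels [2 6 6]
Step 3: flows [1->0,1=2] -> levels [3 5 6]
Step 4: flows [1->0,2->1] -> levels [4 5 5]
Step 5: flows [1->0,1=2] -> levels [5 4 5]
Step 6: flows [0->1,2->1] -> levels [4 6 4]
Step 7: flows [1->0,1->2] -> levels [5 4 5]
  -> period-2 cycle (repeats step 5); tank 1 never drops to <=2
Tank 1 never reaches <=2 within 15 steps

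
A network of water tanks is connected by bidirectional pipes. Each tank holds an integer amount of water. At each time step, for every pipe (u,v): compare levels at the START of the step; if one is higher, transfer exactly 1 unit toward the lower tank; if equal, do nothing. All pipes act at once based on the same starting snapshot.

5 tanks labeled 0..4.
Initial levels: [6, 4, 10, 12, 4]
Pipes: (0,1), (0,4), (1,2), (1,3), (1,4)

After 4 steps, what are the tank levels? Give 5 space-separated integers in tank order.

Answer: 8 7 7 8 6

Derivation:
Step 1: flows [0->1,0->4,2->1,3->1,1=4] -> levels [4 7 9 11 5]
Step 2: flows [1->0,4->0,2->1,3->1,1->4] -> levels [6 7 8 10 5]
Step 3: flows [1->0,0->4,2->1,3->1,1->4] -> levels [6 7 7 9 7]
Step 4: flows [1->0,4->0,1=2,3->1,1=4] -> levels [8 7 7 8 6]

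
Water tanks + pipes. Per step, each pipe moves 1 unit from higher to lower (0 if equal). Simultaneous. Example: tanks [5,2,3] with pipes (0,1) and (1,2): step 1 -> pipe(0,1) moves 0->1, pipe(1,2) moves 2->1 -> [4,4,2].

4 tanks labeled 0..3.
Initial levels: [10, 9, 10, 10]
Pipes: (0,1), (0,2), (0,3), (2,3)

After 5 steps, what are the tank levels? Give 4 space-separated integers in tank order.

Answer: 9 10 10 10

Derivation:
Step 1: flows [0->1,0=2,0=3,2=3] -> levels [9 10 10 10]
Step 2: flows [1->0,2->0,3->0,2=3] -> levels [12 9 9 9]
Step 3: flows [0->1,0->2,0->3,2=3] -> levels [9 10 10 10]
  -> period-2 cycle: step 3 state = step 1 state
  -> state at step 5: (5-1) mod 2 = 0, same as step 1 -> [9 10 10 10]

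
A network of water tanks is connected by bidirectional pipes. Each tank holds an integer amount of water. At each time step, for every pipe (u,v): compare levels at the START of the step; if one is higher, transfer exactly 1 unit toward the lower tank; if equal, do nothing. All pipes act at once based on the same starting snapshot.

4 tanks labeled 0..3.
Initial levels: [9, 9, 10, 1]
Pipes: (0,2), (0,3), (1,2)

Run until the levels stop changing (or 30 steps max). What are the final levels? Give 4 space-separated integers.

Step 1: flows [2->0,0->3,2->1] -> levels [9 10 8 2]
Step 2: flows [0->2,0->3,1->2] -> levels [7 9 10 3]
Step 3: flows [2->0,0->3,2->1] -> levels [7 10 8 4]
Step 4: flows [2->0,0->3,1->2] -> levels [7 9 8 5]
Step 5: flows [2->0,0->3,1->2] -> levels [7 8 8 6]
Step 6: flows [2->0,0->3,1=2] -> levels [7 8 7 7]
Step 7: flows [0=2,0=3,1->2] -> levels [7 7 8 7]
Step 8: flows [2->0,0=3,2->1] -> levels [8 8 6 7]
Step 9: flows [0->2,0->3,1->2] -> levels [6 7 8 8]
Step 10: flows [2->0,3->0,2->1] -> levels [8 8 6 7]
  -> period-2 cycle: step 10 state = step 8 state; never stabilizes
  -> state at step 30: (30-8) mod 2 = 0, same as step 8 -> [8 8 6 7]

Answer: 8 8 6 7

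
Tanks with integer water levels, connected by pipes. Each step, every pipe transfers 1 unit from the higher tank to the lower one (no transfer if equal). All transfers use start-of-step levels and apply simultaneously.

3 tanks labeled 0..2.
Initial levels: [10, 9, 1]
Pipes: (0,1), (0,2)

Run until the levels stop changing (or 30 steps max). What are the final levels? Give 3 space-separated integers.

Step 1: flows [0->1,0->2] -> levels [8 10 2]
Step 2: flows [1->0,0->2] -> levels [8 9 3]
Step 3: flows [1->0,0->2] -> levels [8 8 4]
Step 4: flows [0=1,0->2] -> levels [7 8 5]
Step 5: flows [1->0,0->2] -> levels [7 7 6]
Step 6: flows [0=1,0->2] -> levels [6 7 7]
Step 7: flows [1->0,2->0] -> levels [8 6 6]
Step 8: flows [0->1,0->2] -> levels [6 7 7]
  -> period-2 cycle: step 8 state = step 6 state; never stabilizes
  -> state at step 30: (30-6) mod 2 = 0, same as step 6 -> [6 7 7]

Answer: 6 7 7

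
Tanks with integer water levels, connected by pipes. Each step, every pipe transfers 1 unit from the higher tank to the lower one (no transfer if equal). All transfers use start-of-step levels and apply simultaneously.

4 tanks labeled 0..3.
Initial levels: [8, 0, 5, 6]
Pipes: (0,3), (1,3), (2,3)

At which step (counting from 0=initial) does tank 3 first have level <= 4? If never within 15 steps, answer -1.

Step 1: flows [0->3,3->1,3->2] -> levels [7 1 6 5]
Step 2: flows [0->3,3->1,2->3] -> levels [6 2 5 6]
Step 3: flows [0=3,3->1,3->2] -> levels [6 3 6 4]
Tank 3 first reaches <=4 at step 3

Answer: 3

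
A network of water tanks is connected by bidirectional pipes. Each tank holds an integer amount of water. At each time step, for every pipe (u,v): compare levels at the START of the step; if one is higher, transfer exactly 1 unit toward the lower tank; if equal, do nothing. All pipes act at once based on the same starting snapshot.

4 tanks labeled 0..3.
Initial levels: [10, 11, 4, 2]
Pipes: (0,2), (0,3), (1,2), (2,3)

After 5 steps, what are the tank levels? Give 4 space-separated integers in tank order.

Answer: 6 6 9 6

Derivation:
Step 1: flows [0->2,0->3,1->2,2->3] -> levels [8 10 5 4]
Step 2: flows [0->2,0->3,1->2,2->3] -> levels [6 9 6 6]
Step 3: flows [0=2,0=3,1->2,2=3] -> levels [6 8 7 6]
Step 4: flows [2->0,0=3,1->2,2->3] -> levels [7 7 6 7]
Step 5: flows [0->2,0=3,1->2,3->2] -> levels [6 6 9 6]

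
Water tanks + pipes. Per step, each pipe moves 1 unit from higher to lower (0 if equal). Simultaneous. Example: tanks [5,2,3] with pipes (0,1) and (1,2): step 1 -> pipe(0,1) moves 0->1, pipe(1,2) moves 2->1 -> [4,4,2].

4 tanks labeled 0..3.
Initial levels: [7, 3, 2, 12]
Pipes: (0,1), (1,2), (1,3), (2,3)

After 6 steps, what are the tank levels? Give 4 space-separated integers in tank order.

Answer: 5 8 5 6

Derivation:
Step 1: flows [0->1,1->2,3->1,3->2] -> levels [6 4 4 10]
Step 2: flows [0->1,1=2,3->1,3->2] -> levels [5 6 5 8]
Step 3: flows [1->0,1->2,3->1,3->2] -> levels [6 5 7 6]
Step 4: flows [0->1,2->1,3->1,2->3] -> levels [5 8 5 6]
Step 5: flows [1->0,1->2,1->3,3->2] -> levels [6 5 7 6]
  -> period-2 cycle: step 5 state = step 3 state
  -> state at step 6: (6-3) mod 2 = 1, same as step 4 -> [5 8 5 6]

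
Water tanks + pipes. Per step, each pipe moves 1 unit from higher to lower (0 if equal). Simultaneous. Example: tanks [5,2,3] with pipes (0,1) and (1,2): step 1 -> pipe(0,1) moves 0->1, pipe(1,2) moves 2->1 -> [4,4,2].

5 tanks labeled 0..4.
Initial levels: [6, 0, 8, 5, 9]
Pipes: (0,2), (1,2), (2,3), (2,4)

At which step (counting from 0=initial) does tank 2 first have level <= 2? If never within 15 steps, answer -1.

Step 1: flows [2->0,2->1,2->3,4->2] -> levels [7 1 6 6 8]
Step 2: flows [0->2,2->1,2=3,4->2] -> levels [6 2 7 6 7]
Step 3: flows [2->0,2->1,2->3,2=4] -> levels [7 3 4 7 7]
Step 4: flows [0->2,2->1,3->2,4->2] -> levels [6 4 6 6 6]
Step 5: flows [0=2,2->1,2=3,2=4] -> levels [6 5 5 6 6]
Step 6: flows [0->2,1=2,3->2,4->2] -> levels [5 5 8 5 5]
Step 7: flows [2->0,2->1,2->3,2->4] -> levels [6 6 4 6 6]
Step 8: flows [0->2,1->2,3->2,4->2] -> levels [5 5 8 5 5]
  -> period-2 cycle (repeats step 6); tank 2 never drops to <=2
Tank 2 never reaches <=2 within 15 steps

Answer: -1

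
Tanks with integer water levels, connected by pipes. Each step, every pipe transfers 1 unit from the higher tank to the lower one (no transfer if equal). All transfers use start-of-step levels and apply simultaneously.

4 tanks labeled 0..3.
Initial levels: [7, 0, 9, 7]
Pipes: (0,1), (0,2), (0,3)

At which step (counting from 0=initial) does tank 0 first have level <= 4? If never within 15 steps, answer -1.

Answer: 5

Derivation:
Step 1: flows [0->1,2->0,0=3] -> levels [7 1 8 7]
Step 2: flows [0->1,2->0,0=3] -> levels [7 2 7 7]
Step 3: flows [0->1,0=2,0=3] -> levels [6 3 7 7]
Step 4: flows [0->1,2->0,3->0] -> levels [7 4 6 6]
Step 5: flows [0->1,0->2,0->3] -> levels [4 5 7 7]
Tank 0 first reaches <=4 at step 5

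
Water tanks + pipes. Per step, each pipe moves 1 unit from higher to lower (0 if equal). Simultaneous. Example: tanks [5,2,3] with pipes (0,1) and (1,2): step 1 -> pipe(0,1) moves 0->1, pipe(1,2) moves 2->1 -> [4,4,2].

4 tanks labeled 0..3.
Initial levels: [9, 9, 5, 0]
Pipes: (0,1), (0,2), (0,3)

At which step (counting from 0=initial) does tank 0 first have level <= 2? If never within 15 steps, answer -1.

Step 1: flows [0=1,0->2,0->3] -> levels [7 9 6 1]
Step 2: flows [1->0,0->2,0->3] -> levels [6 8 7 2]
Step 3: flows [1->0,2->0,0->3] -> levels [7 7 6 3]
Step 4: flows [0=1,0->2,0->3] -> levels [5 7 7 4]
Step 5: flows [1->0,2->0,0->3] -> levels [6 6 6 5]
Step 6: flows [0=1,0=2,0->3] -> levels [5 6 6 6]
Step 7: flows [1->0,2->0,3->0] -> levels [8 5 5 5]
Step 8: flows [0->1,0->2,0->3] -> levels [5 6 6 6]
  -> period-2 cycle (repeats step 6); tank 0 never drops to <=2
Tank 0 never reaches <=2 within 15 steps

Answer: -1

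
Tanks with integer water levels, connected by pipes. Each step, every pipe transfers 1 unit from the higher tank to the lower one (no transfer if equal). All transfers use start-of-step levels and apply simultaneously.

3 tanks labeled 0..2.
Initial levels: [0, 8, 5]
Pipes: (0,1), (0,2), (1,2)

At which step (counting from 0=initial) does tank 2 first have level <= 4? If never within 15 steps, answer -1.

Answer: 3

Derivation:
Step 1: flows [1->0,2->0,1->2] -> levels [2 6 5]
Step 2: flows [1->0,2->0,1->2] -> levels [4 4 5]
Step 3: flows [0=1,2->0,2->1] -> levels [5 5 3]
Tank 2 first reaches <=4 at step 3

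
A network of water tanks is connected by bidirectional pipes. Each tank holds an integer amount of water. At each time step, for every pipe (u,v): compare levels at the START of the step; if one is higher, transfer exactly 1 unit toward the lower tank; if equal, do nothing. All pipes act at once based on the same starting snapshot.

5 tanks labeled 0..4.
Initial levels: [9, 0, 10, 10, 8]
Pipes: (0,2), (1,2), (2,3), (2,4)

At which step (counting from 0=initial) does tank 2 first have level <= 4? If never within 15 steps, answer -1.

Step 1: flows [2->0,2->1,2=3,2->4] -> levels [10 1 7 10 9]
Step 2: flows [0->2,2->1,3->2,4->2] -> levels [9 2 9 9 8]
Step 3: flows [0=2,2->1,2=3,2->4] -> levels [9 3 7 9 9]
Step 4: flows [0->2,2->1,3->2,4->2] -> levels [8 4 9 8 8]
Step 5: flows [2->0,2->1,2->3,2->4] -> levels [9 5 5 9 9]
Step 6: flows [0->2,1=2,3->2,4->2] -> levels [8 5 8 8 8]
Step 7: flows [0=2,2->1,2=3,2=4] -> levels [8 6 7 8 8]
Step 8: flows [0->2,2->1,3->2,4->2] -> levels [7 7 9 7 7]
Step 9: flows [2->0,2->1,2->3,2->4] -> levels [8 8 5 8 8]
Step 10: flows [0->2,1->2,3->2,4->2] -> levels [7 7 9 7 7]
  -> period-2 cycle (repeats step 8); tank 2 never drops to <=4
Tank 2 never reaches <=4 within 15 steps

Answer: -1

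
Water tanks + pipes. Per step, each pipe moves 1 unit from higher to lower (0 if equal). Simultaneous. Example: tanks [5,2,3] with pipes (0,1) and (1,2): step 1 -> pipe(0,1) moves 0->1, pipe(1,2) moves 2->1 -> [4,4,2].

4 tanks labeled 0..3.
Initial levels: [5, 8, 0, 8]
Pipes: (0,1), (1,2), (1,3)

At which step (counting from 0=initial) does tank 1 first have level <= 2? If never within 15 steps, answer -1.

Step 1: flows [1->0,1->2,1=3] -> levels [6 6 1 8]
Step 2: flows [0=1,1->2,3->1] -> levels [6 6 2 7]
Step 3: flows [0=1,1->2,3->1] -> levels [6 6 3 6]
Step 4: flows [0=1,1->2,1=3] -> levels [6 5 4 6]
Step 5: flows [0->1,1->2,3->1] -> levels [5 6 5 5]
Step 6: flows [1->0,1->2,1->3] -> levels [6 3 6 6]
Step 7: flows [0->1,2->1,3->1] -> levels [5 6 5 5]
  -> period-2 cycle (repeats step 5); tank 1 never drops to <=2
Tank 1 never reaches <=2 within 15 steps

Answer: -1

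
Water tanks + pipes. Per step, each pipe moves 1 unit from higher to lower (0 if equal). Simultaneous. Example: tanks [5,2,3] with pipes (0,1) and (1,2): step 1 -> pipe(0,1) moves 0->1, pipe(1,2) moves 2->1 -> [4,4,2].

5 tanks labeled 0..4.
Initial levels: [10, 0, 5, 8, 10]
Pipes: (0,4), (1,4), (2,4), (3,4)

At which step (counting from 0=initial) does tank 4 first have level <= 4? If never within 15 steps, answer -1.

Answer: -1

Derivation:
Step 1: flows [0=4,4->1,4->2,4->3] -> levels [10 1 6 9 7]
Step 2: flows [0->4,4->1,4->2,3->4] -> levels [9 2 7 8 7]
Step 3: flows [0->4,4->1,2=4,3->4] -> levels [8 3 7 7 8]
Step 4: flows [0=4,4->1,4->2,4->3] -> levels [8 4 8 8 5]
Step 5: flows [0->4,4->1,2->4,3->4] -> levels [7 5 7 7 7]
Step 6: flows [0=4,4->1,2=4,3=4] -> levels [7 6 7 7 6]
Step 7: flows [0->4,1=4,2->4,3->4] -> levels [6 6 6 6 9]
Step 8: flows [4->0,4->1,4->2,4->3] -> levels [7 7 7 7 5]
Step 9: flows [0->4,1->4,2->4,3->4] -> levels [6 6 6 6 9]
  -> period-2 cycle (repeats step 7); tank 4 never drops to <=4
Tank 4 never reaches <=4 within 15 steps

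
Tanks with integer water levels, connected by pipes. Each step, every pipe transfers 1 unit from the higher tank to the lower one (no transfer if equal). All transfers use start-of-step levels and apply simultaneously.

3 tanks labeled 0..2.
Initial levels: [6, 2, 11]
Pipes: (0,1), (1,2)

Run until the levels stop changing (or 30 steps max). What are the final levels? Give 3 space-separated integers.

Answer: 7 5 7

Derivation:
Step 1: flows [0->1,2->1] -> levels [5 4 10]
Step 2: flows [0->1,2->1] -> levels [4 6 9]
Step 3: flows [1->0,2->1] -> levels [5 6 8]
Step 4: flows [1->0,2->1] -> levels [6 6 7]
Step 5: flows [0=1,2->1] -> levels [6 7 6]
Step 6: flows [1->0,1->2] -> levels [7 5 7]
Step 7: flows [0->1,2->1] -> levels [6 7 6]
  -> period-2 cycle: step 7 state = step 5 state; never stabilizes
  -> state at step 30: (30-5) mod 2 = 1, same as step 6 -> [7 5 7]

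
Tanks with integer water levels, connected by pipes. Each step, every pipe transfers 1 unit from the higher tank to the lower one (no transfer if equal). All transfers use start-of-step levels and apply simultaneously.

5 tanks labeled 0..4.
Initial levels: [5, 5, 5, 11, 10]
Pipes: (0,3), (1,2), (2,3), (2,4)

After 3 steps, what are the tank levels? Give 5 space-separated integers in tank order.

Answer: 7 7 6 8 8

Derivation:
Step 1: flows [3->0,1=2,3->2,4->2] -> levels [6 5 7 9 9]
Step 2: flows [3->0,2->1,3->2,4->2] -> levels [7 6 8 7 8]
Step 3: flows [0=3,2->1,2->3,2=4] -> levels [7 7 6 8 8]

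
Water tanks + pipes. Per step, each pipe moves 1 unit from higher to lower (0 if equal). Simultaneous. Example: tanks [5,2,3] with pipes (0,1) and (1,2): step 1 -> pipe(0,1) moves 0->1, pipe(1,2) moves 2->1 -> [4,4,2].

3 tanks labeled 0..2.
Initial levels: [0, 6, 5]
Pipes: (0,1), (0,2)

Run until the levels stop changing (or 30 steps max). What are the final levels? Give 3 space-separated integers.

Step 1: flows [1->0,2->0] -> levels [2 5 4]
Step 2: flows [1->0,2->0] -> levels [4 4 3]
Step 3: flows [0=1,0->2] -> levels [3 4 4]
Step 4: flows [1->0,2->0] -> levels [5 3 3]
Step 5: flows [0->1,0->2] -> levels [3 4 4]
  -> period-2 cycle: step 5 state = step 3 state; never stabilizes
  -> state at step 30: (30-3) mod 2 = 1, same as step 4 -> [5 3 3]

Answer: 5 3 3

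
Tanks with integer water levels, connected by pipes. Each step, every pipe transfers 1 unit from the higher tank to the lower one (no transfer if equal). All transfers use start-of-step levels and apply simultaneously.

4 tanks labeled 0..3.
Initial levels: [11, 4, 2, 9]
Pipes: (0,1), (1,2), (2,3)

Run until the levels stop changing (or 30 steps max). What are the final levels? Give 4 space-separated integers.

Answer: 6 8 5 7

Derivation:
Step 1: flows [0->1,1->2,3->2] -> levels [10 4 4 8]
Step 2: flows [0->1,1=2,3->2] -> levels [9 5 5 7]
Step 3: flows [0->1,1=2,3->2] -> levels [8 6 6 6]
Step 4: flows [0->1,1=2,2=3] -> levels [7 7 6 6]
Step 5: flows [0=1,1->2,2=3] -> levels [7 6 7 6]
Step 6: flows [0->1,2->1,2->3] -> levels [6 8 5 7]
Step 7: flows [1->0,1->2,3->2] -> levels [7 6 7 6]
  -> period-2 cycle: step 7 state = step 5 state; never stabilizes
  -> state at step 30: (30-5) mod 2 = 1, same as step 6 -> [6 8 5 7]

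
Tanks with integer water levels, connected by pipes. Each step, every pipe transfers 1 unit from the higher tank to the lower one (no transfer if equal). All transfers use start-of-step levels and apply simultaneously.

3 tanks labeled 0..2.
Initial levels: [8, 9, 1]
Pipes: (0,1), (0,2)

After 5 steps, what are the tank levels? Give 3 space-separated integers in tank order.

Step 1: flows [1->0,0->2] -> levels [8 8 2]
Step 2: flows [0=1,0->2] -> levels [7 8 3]
Step 3: flows [1->0,0->2] -> levels [7 7 4]
Step 4: flows [0=1,0->2] -> levels [6 7 5]
Step 5: flows [1->0,0->2] -> levels [6 6 6]

Answer: 6 6 6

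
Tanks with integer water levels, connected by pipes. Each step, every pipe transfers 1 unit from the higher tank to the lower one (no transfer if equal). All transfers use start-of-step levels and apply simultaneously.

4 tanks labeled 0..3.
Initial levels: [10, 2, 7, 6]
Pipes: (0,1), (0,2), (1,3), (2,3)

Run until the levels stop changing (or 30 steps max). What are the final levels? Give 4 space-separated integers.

Answer: 5 8 7 5

Derivation:
Step 1: flows [0->1,0->2,3->1,2->3] -> levels [8 4 7 6]
Step 2: flows [0->1,0->2,3->1,2->3] -> levels [6 6 7 6]
Step 3: flows [0=1,2->0,1=3,2->3] -> levels [7 6 5 7]
Step 4: flows [0->1,0->2,3->1,3->2] -> levels [5 8 7 5]
Step 5: flows [1->0,2->0,1->3,2->3] -> levels [7 6 5 7]
  -> period-2 cycle: step 5 state = step 3 state; never stabilizes
  -> state at step 30: (30-3) mod 2 = 1, same as step 4 -> [5 8 7 5]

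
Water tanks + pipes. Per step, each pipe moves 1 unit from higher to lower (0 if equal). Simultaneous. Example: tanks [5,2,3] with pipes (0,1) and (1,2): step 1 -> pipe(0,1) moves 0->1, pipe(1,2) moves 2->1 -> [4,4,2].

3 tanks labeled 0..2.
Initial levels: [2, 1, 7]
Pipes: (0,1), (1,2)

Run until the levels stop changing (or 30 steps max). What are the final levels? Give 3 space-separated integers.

Answer: 3 4 3

Derivation:
Step 1: flows [0->1,2->1] -> levels [1 3 6]
Step 2: flows [1->0,2->1] -> levels [2 3 5]
Step 3: flows [1->0,2->1] -> levels [3 3 4]
Step 4: flows [0=1,2->1] -> levels [3 4 3]
Step 5: flows [1->0,1->2] -> levels [4 2 4]
Step 6: flows [0->1,2->1] -> levels [3 4 3]
  -> period-2 cycle: step 6 state = step 4 state; never stabilizes
  -> state at step 30: (30-4) mod 2 = 0, same as step 4 -> [3 4 3]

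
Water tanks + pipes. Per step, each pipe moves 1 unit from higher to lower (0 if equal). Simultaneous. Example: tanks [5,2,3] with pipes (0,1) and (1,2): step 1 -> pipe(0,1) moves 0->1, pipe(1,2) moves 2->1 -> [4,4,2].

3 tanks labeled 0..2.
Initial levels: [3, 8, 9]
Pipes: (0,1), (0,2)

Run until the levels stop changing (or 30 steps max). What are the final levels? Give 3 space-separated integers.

Step 1: flows [1->0,2->0] -> levels [5 7 8]
Step 2: flows [1->0,2->0] -> levels [7 6 7]
Step 3: flows [0->1,0=2] -> levels [6 7 7]
Step 4: flows [1->0,2->0] -> levels [8 6 6]
Step 5: flows [0->1,0->2] -> levels [6 7 7]
  -> period-2 cycle: step 5 state = step 3 state; never stabilizes
  -> state at step 30: (30-3) mod 2 = 1, same as step 4 -> [8 6 6]

Answer: 8 6 6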